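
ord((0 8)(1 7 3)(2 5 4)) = 6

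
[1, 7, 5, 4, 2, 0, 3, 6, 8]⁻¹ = [5, 0, 4, 6, 3, 2, 7, 1, 8]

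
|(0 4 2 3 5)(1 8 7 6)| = 20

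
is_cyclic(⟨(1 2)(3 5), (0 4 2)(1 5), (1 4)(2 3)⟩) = no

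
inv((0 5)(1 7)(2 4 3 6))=(0 5)(1 7)(2 6 3 4)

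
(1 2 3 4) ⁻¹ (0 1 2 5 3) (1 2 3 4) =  (0 2 3 5 4) 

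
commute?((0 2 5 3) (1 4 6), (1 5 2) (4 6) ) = no:(0 2 5 3) (1 4 6)*(1 5 2) (4 6) = (0 1 6 5 3), (1 5 2) (4 6)*(0 2 5 3) (1 4 6) = (0 2 4 1 3) 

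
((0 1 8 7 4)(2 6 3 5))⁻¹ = (0 4 7 8 1)(2 5 3 6)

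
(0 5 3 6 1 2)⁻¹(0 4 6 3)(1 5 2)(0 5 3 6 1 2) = (0 2 3)(1 6 5 4)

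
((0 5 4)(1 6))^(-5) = (0 5 4)(1 6)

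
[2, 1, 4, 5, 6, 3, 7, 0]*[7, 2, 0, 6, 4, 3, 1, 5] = [0, 2, 4, 3, 1, 6, 5, 7]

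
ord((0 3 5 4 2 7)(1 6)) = 6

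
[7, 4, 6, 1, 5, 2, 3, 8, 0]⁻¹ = [8, 3, 5, 6, 1, 4, 2, 0, 7]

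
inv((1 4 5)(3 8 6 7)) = (1 5 4)(3 7 6 8)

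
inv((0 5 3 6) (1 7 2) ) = (0 6 3 5) (1 2 7) 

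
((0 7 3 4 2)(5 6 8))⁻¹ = (0 2 4 3 7)(5 8 6)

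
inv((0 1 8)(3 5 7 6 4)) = (0 8 1)(3 4 6 7 5)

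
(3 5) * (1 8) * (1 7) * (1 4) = (1 8 7 4)(3 5)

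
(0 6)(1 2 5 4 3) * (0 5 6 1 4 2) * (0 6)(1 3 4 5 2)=(0 3 5 1 6 2)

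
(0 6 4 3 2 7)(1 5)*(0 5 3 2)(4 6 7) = (0 7 5 1 3)(2 4)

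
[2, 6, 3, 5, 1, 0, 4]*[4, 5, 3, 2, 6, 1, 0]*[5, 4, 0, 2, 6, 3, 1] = [2, 5, 0, 4, 3, 6, 1]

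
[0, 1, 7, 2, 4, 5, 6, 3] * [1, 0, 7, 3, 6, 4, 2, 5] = [1, 0, 5, 7, 6, 4, 2, 3]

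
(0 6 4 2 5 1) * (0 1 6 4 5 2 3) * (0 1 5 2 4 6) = (0 6 2 4 3 1 5)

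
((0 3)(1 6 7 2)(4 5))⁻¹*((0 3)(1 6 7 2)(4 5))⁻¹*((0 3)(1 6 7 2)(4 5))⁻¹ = (0 3)(1 6 7 2)(4 5)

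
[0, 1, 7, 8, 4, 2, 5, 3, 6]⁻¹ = [0, 1, 5, 7, 4, 6, 8, 2, 3]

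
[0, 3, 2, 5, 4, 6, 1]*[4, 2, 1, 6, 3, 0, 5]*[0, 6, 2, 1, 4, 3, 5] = [4, 5, 6, 0, 1, 3, 2]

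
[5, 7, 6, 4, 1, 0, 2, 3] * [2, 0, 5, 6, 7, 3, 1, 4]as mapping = [0→3, 1→4, 2→1, 3→7, 4→0, 5→2, 6→5, 7→6]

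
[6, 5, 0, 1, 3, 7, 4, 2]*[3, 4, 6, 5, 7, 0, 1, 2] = [1, 0, 3, 4, 5, 2, 7, 6]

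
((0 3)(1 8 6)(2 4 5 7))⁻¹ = (0 3)(1 6 8)(2 7 5 4)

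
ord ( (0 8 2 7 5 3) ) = 6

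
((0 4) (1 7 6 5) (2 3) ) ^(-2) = (1 6) (5 7) 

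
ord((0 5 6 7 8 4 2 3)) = 8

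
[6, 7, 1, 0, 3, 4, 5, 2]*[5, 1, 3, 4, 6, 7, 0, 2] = [0, 2, 1, 5, 4, 6, 7, 3]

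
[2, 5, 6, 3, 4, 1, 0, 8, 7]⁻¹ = [6, 5, 0, 3, 4, 1, 2, 8, 7]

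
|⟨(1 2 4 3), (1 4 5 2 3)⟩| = 120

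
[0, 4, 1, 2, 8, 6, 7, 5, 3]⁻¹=[0, 2, 3, 8, 1, 7, 5, 6, 4]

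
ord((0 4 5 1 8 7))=6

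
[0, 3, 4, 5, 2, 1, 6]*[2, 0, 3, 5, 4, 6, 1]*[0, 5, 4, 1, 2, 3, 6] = [4, 3, 2, 6, 1, 0, 5]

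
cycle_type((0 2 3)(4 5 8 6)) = 3.4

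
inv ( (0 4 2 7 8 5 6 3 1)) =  (0 1 3 6 5 8 7 2 4)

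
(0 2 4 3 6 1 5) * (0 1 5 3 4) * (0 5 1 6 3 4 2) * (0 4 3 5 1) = (0 4 2 1 3 5 6)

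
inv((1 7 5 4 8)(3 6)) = (1 8 4 5 7)(3 6)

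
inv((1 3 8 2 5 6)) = (1 6 5 2 8 3)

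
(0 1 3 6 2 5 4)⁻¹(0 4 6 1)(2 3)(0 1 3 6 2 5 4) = (0 2 3 1)(5 6)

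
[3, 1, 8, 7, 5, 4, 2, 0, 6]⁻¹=[7, 1, 6, 0, 5, 4, 8, 3, 2]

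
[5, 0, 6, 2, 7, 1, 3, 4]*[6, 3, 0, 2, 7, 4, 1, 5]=[4, 6, 1, 0, 5, 3, 2, 7]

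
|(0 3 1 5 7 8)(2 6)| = 6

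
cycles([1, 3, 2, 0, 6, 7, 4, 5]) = (0 1 3)(4 6)(5 7)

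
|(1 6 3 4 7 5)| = 6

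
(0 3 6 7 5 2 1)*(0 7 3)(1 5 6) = (1 7 6 3)(2 5)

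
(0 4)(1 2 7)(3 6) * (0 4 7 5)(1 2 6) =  (0 7 2 5)(1 6 3)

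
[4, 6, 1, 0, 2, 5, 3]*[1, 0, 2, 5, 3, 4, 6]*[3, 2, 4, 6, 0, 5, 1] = [6, 1, 3, 2, 4, 0, 5]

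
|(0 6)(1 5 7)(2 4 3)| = 6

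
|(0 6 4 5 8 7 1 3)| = 8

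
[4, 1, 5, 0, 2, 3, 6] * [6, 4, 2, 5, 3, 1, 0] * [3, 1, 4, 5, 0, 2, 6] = [5, 0, 1, 6, 4, 2, 3]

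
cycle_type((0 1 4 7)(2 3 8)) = 3.4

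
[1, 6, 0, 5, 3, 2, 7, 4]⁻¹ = [2, 0, 5, 4, 7, 3, 1, 6]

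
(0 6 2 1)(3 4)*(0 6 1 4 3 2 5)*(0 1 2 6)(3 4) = (0 2 3 4 6 5 1)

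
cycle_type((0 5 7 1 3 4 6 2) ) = 8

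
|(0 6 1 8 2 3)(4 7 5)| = 6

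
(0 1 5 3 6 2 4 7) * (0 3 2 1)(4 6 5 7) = (1 7 3 5 2 6)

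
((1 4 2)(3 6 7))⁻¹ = (1 2 4)(3 7 6)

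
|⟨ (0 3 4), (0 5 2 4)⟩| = 120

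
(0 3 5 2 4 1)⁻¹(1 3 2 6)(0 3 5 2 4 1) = (0 5 4 6)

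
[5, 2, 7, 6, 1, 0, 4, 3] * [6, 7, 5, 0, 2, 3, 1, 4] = [3, 5, 4, 1, 7, 6, 2, 0] 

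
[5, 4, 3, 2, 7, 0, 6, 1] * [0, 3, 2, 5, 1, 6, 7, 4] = [6, 1, 5, 2, 4, 0, 7, 3]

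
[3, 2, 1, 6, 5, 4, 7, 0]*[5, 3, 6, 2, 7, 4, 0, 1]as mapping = [0→2, 1→6, 2→3, 3→0, 4→4, 5→7, 6→1, 7→5]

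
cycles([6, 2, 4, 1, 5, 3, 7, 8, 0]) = (0 6 7 8)(1 2 4 5 3)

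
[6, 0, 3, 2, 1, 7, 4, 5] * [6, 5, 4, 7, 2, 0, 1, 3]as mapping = [0→1, 1→6, 2→7, 3→4, 4→5, 5→3, 6→2, 7→0]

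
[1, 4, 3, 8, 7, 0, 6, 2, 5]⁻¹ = [5, 0, 7, 2, 1, 8, 6, 4, 3]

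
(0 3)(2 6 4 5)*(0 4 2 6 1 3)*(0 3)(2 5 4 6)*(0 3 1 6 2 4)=(0 1 3 2 6 5 4)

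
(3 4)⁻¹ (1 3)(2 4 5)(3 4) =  (1 4)(2 3 5)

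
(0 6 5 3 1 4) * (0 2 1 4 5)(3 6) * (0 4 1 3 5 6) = (0 5)(1 6 4 2 3)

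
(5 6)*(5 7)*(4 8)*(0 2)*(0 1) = (0 2 1)(4 8)(5 6 7)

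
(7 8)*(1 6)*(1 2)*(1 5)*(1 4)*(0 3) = (0 3)(1 6 2 5 4)(7 8)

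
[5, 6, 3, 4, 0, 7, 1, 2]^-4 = [7, 1, 4, 0, 5, 2, 6, 3]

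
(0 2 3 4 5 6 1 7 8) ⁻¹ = (0 8 7 1 6 5 4 3 2) 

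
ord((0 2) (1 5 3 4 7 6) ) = 6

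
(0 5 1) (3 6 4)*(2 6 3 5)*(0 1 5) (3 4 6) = (0 2 3 4) 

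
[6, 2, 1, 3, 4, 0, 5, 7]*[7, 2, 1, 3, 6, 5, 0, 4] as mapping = [0→0, 1→1, 2→2, 3→3, 4→6, 5→7, 6→5, 7→4] 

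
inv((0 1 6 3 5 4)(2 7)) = (0 4 5 3 6 1)(2 7)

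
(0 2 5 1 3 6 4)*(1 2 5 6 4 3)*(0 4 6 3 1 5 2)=(0 2 3 6 1 5) 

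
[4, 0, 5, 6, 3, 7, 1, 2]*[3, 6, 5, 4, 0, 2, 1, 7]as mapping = [0→0, 1→3, 2→2, 3→1, 4→4, 5→7, 6→6, 7→5]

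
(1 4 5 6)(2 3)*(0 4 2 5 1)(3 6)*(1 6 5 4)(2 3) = (0 1 3 4 6)(2 5)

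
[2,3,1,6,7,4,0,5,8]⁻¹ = [6,2,0,1,5,7,3,4,8]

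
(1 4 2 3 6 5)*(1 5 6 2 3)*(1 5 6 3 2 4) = (2 5 6 3 4) 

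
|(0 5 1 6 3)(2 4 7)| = 15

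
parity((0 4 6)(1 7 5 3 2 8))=odd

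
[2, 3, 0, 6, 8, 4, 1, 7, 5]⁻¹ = [2, 6, 0, 1, 5, 8, 3, 7, 4]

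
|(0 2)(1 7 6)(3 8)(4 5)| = 6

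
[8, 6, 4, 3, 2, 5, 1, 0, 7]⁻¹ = [7, 6, 4, 3, 2, 5, 1, 8, 0]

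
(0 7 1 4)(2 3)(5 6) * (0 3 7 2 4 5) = (0 2 7 1 5 6)(3 4)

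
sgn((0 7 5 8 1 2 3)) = 1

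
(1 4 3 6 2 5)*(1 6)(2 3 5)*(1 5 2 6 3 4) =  (2 6 4)(3 5)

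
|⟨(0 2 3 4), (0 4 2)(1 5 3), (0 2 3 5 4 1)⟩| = 120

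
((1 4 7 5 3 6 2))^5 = (1 6 5 4 2 3 7)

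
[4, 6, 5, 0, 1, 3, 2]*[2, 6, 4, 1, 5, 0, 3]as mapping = [0→5, 1→3, 2→0, 3→2, 4→6, 5→1, 6→4]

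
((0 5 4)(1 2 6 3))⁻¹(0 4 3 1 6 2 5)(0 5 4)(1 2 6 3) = (0 1 2 3 6 4 5)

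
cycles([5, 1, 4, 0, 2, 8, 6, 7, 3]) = (0 5 8 3)(2 4)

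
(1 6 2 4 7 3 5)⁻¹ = (1 5 3 7 4 2 6)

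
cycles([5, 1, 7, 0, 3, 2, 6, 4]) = (0 5 2 7 4 3)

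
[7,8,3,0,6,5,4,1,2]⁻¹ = [3,7,8,2,6,5,4,0,1]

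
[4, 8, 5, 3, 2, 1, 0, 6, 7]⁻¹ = [6, 5, 4, 3, 0, 2, 7, 8, 1]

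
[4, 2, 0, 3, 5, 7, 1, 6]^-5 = [5, 0, 4, 3, 7, 6, 2, 1]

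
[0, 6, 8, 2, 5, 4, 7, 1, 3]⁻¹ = [0, 7, 3, 8, 5, 4, 1, 6, 2]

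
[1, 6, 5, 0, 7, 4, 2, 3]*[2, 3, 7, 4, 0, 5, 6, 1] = [3, 6, 5, 2, 1, 0, 7, 4]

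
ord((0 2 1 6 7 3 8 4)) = 8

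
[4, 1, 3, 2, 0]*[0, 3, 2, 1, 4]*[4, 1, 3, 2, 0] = [0, 2, 1, 3, 4]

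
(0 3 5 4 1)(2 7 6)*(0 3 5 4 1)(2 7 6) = (0 5 1 3 4)(2 6 7)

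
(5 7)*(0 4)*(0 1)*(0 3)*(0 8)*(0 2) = (0 4 1 3 8 2)(5 7)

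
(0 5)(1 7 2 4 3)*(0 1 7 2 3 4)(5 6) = (0 6 5 1 2)(3 7)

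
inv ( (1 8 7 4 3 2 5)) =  (1 5 2 3 4 7 8)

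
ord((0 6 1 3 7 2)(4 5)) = 6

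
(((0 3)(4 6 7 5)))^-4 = ()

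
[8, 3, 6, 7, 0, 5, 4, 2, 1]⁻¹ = [4, 8, 7, 1, 6, 5, 2, 3, 0]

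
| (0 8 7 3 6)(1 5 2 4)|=20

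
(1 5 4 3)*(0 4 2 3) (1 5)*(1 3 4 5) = (0 5 2 4) (1 3) 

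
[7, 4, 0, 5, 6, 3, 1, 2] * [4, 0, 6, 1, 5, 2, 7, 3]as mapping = [0→3, 1→5, 2→4, 3→2, 4→7, 5→1, 6→0, 7→6]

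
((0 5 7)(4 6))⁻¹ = (0 7 5)(4 6)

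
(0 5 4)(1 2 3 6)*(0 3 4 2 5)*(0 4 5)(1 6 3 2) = (0 4 2 5 1)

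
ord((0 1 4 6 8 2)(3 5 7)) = 6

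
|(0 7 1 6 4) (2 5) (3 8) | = 10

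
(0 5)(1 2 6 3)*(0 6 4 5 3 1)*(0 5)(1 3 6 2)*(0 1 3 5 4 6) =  (1 3 4)(2 6 5)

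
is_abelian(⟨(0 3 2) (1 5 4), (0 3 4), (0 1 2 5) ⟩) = no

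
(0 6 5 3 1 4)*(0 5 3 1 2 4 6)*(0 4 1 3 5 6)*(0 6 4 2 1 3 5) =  (0 2 3 1 6)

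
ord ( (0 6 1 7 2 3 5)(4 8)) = 14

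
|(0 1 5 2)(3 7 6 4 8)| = 20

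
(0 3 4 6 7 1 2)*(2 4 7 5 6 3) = (0 2)(1 4 3 7)(5 6)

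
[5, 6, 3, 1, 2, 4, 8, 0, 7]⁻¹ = [7, 3, 4, 2, 5, 0, 1, 8, 6]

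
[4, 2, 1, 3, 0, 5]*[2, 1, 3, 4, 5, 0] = [5, 3, 1, 4, 2, 0]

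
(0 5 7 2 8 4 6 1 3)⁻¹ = (0 3 1 6 4 8 2 7 5)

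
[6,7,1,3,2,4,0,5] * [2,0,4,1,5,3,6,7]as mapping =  [0→6,1→7,2→0,3→1,4→4,5→5,6→2,7→3]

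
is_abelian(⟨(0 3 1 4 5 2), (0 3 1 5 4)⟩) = no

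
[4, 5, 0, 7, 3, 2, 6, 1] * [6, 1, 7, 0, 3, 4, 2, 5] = [3, 4, 6, 5, 0, 7, 2, 1]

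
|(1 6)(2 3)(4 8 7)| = 6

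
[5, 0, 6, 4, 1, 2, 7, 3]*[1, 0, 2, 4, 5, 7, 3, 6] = [7, 1, 3, 5, 0, 2, 6, 4]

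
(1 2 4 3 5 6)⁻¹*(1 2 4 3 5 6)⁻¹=(1 5 4)(2 6 3)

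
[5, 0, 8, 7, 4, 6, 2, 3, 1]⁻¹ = [1, 8, 6, 7, 4, 0, 5, 3, 2]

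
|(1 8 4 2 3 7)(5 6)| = 6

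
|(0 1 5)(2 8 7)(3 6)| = 6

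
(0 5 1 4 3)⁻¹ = (0 3 4 1 5)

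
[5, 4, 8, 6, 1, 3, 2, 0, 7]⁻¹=[7, 4, 6, 5, 1, 0, 3, 8, 2]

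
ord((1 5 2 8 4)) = 5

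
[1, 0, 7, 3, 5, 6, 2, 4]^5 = [1, 0, 2, 3, 4, 5, 6, 7]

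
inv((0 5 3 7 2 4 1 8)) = (0 8 1 4 2 7 3 5)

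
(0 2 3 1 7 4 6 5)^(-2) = (0 6 7 3)(1 2 5 4)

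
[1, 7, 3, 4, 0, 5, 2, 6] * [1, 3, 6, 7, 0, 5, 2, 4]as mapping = [0→3, 1→4, 2→7, 3→0, 4→1, 5→5, 6→6, 7→2]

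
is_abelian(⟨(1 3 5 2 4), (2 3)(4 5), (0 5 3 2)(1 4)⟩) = no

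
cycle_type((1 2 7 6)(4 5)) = 2.4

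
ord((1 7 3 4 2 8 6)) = 7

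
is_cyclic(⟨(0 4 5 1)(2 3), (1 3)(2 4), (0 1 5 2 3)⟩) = no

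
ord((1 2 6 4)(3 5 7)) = 12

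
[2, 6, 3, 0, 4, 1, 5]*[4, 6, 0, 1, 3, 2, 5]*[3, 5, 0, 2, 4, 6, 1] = [3, 6, 5, 4, 2, 1, 0]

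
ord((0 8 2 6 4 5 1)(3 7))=14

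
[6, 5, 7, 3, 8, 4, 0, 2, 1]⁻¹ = [6, 8, 7, 3, 5, 1, 0, 2, 4]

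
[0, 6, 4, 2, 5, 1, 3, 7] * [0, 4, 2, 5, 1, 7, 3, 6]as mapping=[0→0, 1→3, 2→1, 3→2, 4→7, 5→4, 6→5, 7→6]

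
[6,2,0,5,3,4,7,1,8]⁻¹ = [2,7,1,4,5,3,0,6,8]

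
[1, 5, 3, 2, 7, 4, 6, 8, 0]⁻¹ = [8, 0, 3, 2, 5, 1, 6, 4, 7]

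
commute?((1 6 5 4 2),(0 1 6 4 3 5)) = no:(1 6 5 4 2)*(0 1 6 4 3 5) = (0 1 4 2 6)(3 5),(0 1 6 4 3 5)*(1 6 5 4 2) = (0 6 2 1 5)(3 4)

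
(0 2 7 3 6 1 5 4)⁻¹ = (0 4 5 1 6 3 7 2)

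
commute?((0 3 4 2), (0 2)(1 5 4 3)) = no:(0 3 4 2) * (0 2)(1 5 4 3) = (0 1 5 4), (0 2)(1 5 4 3) * (0 3 4 2) = (1 5 2 3)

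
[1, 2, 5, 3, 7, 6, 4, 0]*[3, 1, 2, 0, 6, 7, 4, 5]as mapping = [0→1, 1→2, 2→7, 3→0, 4→5, 5→4, 6→6, 7→3]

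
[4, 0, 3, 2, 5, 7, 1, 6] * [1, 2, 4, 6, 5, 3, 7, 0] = [5, 1, 6, 4, 3, 0, 2, 7]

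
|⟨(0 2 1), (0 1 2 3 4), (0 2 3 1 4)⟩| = 60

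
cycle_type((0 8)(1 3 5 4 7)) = 2.5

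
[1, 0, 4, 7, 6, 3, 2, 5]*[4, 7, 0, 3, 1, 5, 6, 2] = [7, 4, 1, 2, 6, 3, 0, 5]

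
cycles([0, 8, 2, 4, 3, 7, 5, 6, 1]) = (1 8)(3 4)(5 7 6)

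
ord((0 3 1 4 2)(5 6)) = 10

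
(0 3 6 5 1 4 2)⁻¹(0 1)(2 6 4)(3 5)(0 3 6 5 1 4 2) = (0 5 2)(1 6)(3 4)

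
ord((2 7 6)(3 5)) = 6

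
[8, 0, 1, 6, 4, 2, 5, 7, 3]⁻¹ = [1, 2, 5, 8, 4, 6, 3, 7, 0]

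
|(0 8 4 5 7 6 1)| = 7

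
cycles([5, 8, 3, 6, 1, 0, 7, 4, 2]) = (0 5)(1 8 2 3 6 7 4)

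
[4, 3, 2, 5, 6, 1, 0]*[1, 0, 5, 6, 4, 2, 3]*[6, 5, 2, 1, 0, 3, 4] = [0, 4, 3, 2, 1, 6, 5]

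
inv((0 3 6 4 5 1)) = (0 1 5 4 6 3)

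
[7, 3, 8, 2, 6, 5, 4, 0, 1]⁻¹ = [7, 8, 3, 1, 6, 5, 4, 0, 2]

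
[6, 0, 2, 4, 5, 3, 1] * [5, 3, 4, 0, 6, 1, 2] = [2, 5, 4, 6, 1, 0, 3]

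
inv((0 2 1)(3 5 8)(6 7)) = (0 1 2)(3 8 5)(6 7)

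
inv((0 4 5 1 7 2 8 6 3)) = (0 3 6 8 2 7 1 5 4)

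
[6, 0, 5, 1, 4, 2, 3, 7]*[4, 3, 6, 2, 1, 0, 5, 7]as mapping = [0→5, 1→4, 2→0, 3→3, 4→1, 5→6, 6→2, 7→7]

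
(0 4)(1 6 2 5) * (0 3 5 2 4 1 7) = (0 1 6 4 3 5 7)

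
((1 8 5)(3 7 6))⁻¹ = (1 5 8)(3 6 7)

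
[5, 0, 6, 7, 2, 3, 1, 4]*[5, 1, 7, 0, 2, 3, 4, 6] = [3, 5, 4, 6, 7, 0, 1, 2]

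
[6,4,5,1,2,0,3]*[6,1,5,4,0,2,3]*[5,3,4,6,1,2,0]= [6,5,4,3,2,0,1]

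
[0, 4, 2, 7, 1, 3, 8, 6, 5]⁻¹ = [0, 4, 2, 5, 1, 8, 7, 3, 6]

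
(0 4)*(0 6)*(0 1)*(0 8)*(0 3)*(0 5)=(0 4 6 1 8 3 5)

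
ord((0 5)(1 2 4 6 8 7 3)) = 14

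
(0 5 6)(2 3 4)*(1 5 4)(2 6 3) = (0 4 6)(1 5 3)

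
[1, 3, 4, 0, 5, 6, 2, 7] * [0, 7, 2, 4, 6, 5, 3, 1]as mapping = [0→7, 1→4, 2→6, 3→0, 4→5, 5→3, 6→2, 7→1]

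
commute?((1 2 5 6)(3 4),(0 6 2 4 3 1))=no:(1 2 5 6)(3 4)*(0 6 2 4 3 1)=(0 6)(1 4)(2 5),(0 6 2 4 3 1)*(1 2 5 6)(3 4)=(0 1)(2 3)(5 6)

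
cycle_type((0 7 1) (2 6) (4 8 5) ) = 2.3^2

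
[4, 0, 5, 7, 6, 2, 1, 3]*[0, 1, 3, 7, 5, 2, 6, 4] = [5, 0, 2, 4, 6, 3, 1, 7] 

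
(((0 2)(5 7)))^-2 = ()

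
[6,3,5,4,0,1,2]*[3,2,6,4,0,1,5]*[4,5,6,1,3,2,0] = [2,3,5,4,1,6,0]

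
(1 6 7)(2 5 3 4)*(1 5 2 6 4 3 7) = (1 4 6)(5 7)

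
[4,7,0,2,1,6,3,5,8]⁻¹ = [2,4,3,6,0,7,5,1,8]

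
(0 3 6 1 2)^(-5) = ()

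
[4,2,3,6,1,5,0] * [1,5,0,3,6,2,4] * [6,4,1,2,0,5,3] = [3,6,2,0,5,1,4]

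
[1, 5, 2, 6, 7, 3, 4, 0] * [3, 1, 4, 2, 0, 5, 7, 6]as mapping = [0→1, 1→5, 2→4, 3→7, 4→6, 5→2, 6→0, 7→3]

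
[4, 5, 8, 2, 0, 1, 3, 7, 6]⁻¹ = [4, 5, 3, 6, 0, 1, 8, 7, 2]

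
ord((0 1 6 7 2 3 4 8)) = 8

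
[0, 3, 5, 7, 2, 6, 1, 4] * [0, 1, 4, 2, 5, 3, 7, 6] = [0, 2, 3, 6, 4, 7, 1, 5]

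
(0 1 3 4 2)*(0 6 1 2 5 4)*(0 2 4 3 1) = (0 4 5 3 2 6)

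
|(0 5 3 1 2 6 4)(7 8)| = 14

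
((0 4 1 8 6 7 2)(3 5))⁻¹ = (0 2 7 6 8 1 4)(3 5)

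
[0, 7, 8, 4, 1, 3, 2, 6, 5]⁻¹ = [0, 4, 6, 5, 3, 8, 7, 1, 2]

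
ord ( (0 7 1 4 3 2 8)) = 7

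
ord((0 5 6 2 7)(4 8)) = 10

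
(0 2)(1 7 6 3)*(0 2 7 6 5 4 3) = (0 7 5 4 3 1 6)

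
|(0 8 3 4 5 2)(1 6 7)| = 6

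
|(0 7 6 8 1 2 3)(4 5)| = 14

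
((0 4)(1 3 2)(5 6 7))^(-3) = (0 4)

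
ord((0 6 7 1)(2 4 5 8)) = 4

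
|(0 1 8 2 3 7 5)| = 7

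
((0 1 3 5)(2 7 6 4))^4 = ()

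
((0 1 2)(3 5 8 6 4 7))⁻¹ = (0 2 1)(3 7 4 6 8 5)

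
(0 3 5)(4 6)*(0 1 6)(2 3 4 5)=(0 4)(1 6 5)(2 3)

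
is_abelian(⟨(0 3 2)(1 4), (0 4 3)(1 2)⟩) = no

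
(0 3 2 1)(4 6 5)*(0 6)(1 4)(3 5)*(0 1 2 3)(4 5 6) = (0 6)(1 4)(2 5)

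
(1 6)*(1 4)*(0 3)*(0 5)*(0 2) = (0 3 5 2) (1 6 4) 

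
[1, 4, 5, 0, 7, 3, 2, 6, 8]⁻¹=[3, 0, 6, 5, 1, 2, 7, 4, 8]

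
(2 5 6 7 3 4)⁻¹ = (2 4 3 7 6 5)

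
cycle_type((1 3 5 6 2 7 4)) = 7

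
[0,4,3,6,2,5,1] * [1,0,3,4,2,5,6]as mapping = [0→1,1→2,2→4,3→6,4→3,5→5,6→0]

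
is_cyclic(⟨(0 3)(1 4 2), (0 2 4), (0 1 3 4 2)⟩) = no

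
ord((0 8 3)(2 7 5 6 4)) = 15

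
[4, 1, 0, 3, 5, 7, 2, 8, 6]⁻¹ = [2, 1, 6, 3, 0, 4, 8, 5, 7]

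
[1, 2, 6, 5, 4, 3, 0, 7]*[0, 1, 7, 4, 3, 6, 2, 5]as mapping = [0→1, 1→7, 2→2, 3→6, 4→3, 5→4, 6→0, 7→5]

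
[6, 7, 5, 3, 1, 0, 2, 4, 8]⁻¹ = [5, 4, 6, 3, 7, 2, 0, 1, 8]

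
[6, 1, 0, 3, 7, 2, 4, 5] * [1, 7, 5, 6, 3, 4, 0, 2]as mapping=[0→0, 1→7, 2→1, 3→6, 4→2, 5→5, 6→3, 7→4]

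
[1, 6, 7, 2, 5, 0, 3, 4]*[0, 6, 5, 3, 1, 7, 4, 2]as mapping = [0→6, 1→4, 2→2, 3→5, 4→7, 5→0, 6→3, 7→1]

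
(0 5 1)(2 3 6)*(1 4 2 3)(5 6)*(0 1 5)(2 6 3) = (0 3)(2 5 4 6)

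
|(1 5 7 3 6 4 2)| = 7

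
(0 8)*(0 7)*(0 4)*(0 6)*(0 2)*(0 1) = (0 8 7 4 6 2 1)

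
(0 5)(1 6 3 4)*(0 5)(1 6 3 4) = (1 3)(4 6)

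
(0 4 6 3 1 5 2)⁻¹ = (0 2 5 1 3 6 4)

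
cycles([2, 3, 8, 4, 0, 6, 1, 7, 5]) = (0 2 8 5 6 1 3 4)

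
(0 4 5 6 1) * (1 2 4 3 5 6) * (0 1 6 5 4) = (0 3 4 5 6 2)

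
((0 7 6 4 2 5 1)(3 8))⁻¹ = (0 1 5 2 4 6 7)(3 8)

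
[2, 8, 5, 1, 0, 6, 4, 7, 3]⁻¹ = [4, 3, 0, 8, 6, 2, 5, 7, 1]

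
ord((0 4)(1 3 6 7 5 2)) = 6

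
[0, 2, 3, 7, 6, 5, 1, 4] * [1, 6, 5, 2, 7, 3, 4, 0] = [1, 5, 2, 0, 4, 3, 6, 7] 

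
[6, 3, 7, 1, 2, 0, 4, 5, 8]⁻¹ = [5, 3, 4, 1, 6, 7, 0, 2, 8]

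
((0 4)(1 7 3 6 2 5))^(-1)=(0 4)(1 5 2 6 3 7)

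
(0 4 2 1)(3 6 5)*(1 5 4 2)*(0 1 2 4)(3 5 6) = (0 4 2 6)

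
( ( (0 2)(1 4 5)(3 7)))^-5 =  (0 2)(1 4 5)(3 7)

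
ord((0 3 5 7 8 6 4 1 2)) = 9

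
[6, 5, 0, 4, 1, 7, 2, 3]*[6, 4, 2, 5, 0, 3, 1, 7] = [1, 3, 6, 0, 4, 7, 2, 5]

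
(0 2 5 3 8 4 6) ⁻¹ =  (0 6 4 8 3 5 2) 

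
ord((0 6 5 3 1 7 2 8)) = 8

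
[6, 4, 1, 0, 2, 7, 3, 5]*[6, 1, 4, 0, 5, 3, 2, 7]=[2, 5, 1, 6, 4, 7, 0, 3]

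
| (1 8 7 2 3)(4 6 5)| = 15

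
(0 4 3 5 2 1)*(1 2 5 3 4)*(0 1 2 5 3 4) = (0 2 5 3 4)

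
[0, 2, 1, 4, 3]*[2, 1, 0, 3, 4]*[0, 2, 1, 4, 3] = [1, 0, 2, 3, 4]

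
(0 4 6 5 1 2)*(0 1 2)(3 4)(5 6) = (0 3 4 5 2 1)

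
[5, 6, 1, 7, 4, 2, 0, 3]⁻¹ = [6, 2, 5, 7, 4, 0, 1, 3]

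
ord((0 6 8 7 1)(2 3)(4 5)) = 10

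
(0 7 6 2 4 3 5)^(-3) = (0 4 7 3 6 5 2)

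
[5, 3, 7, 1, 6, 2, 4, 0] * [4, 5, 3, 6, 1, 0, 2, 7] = [0, 6, 7, 5, 2, 3, 1, 4]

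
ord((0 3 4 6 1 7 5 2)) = 8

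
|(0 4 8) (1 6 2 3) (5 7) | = 12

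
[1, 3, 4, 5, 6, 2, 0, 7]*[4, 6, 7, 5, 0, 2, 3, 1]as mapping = [0→6, 1→5, 2→0, 3→2, 4→3, 5→7, 6→4, 7→1]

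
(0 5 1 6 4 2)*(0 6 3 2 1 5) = (1 3 2 6 4)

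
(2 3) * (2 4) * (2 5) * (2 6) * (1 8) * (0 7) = (0 7) (1 8) (2 3 4 5 6) 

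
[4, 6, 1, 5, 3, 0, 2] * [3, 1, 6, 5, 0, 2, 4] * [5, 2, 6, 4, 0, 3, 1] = [5, 0, 2, 6, 3, 4, 1]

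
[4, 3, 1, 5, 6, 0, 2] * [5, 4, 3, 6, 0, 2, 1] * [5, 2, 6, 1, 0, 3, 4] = [5, 4, 0, 6, 2, 3, 1]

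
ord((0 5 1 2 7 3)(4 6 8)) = 6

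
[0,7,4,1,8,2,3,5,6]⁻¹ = [0,3,5,6,2,7,8,1,4]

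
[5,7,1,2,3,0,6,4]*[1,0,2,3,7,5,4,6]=[5,6,0,2,3,1,4,7]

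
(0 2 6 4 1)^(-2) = (0 4 2 1 6)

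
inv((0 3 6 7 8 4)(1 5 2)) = (0 4 8 7 6 3)(1 2 5)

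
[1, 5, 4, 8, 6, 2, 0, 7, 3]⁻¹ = [6, 0, 5, 8, 2, 1, 4, 7, 3]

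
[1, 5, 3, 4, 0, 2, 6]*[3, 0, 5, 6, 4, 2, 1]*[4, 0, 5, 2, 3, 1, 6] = [4, 5, 6, 3, 2, 1, 0]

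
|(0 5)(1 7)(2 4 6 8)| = 4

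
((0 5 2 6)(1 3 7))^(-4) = (1 7 3)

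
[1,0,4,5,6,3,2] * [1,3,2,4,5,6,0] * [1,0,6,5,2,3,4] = [5,0,3,4,1,2,6]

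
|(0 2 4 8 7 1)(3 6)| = 6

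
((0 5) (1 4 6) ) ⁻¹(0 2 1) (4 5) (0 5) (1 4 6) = (0 6) (2 4 5) 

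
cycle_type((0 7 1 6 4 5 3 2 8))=9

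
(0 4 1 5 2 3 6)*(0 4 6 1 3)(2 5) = (0 6 4 3 1 2)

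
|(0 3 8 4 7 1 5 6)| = 8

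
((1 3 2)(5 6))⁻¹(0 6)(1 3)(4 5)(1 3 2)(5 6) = (0 5)(2 3)(4 6)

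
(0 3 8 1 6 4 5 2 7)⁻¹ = (0 7 2 5 4 6 1 8 3)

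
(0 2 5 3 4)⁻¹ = (0 4 3 5 2)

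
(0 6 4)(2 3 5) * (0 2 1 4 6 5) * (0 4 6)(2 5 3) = (0 3 4 5 1 6)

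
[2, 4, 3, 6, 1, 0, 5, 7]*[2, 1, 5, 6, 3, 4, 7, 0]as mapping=[0→5, 1→3, 2→6, 3→7, 4→1, 5→2, 6→4, 7→0]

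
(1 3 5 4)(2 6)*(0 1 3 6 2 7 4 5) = (0 1 6 7 4 3)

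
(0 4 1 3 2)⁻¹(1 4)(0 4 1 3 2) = (1 3)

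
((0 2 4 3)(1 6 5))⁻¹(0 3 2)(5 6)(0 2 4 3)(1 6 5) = (0 4 2)(1 5)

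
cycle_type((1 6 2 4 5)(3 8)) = 2.5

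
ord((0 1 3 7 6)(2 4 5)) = 15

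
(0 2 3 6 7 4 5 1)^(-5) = (0 6 5 2 7 1 3 4)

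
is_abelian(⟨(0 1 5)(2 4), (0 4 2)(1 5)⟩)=no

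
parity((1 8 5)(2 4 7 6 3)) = even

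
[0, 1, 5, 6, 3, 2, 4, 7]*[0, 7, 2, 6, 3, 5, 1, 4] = [0, 7, 5, 1, 6, 2, 3, 4]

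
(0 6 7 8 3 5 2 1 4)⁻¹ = (0 4 1 2 5 3 8 7 6)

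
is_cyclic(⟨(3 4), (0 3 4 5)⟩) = no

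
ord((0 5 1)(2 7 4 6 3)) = 15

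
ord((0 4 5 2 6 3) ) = 6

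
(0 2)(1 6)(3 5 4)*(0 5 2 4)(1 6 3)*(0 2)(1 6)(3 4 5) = (0 5 2 3)(1 4 6)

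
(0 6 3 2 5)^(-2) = (0 2 6 5 3)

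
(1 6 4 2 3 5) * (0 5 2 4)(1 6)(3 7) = (0 5 6)(2 7 3)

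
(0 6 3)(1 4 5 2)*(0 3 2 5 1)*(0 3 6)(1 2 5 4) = (2 3 6 5 4)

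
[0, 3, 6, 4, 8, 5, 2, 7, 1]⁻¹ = [0, 8, 6, 1, 3, 5, 2, 7, 4]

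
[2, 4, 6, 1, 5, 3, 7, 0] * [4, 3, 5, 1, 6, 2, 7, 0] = [5, 6, 7, 3, 2, 1, 0, 4]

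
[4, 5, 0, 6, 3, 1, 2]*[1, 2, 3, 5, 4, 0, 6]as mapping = [0→4, 1→0, 2→1, 3→6, 4→5, 5→2, 6→3]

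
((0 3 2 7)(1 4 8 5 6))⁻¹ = (0 7 2 3)(1 6 5 8 4)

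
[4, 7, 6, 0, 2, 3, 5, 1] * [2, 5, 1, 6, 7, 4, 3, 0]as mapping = [0→7, 1→0, 2→3, 3→2, 4→1, 5→6, 6→4, 7→5]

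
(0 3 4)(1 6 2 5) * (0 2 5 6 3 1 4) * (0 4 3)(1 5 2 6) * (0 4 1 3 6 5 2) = (0 2 3 1 4 5 6)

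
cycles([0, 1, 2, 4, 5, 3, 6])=(3 4 5) 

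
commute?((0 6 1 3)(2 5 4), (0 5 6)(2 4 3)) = no:(0 6 1 3)(2 5 4) * (0 5 6)(2 4 3) = (1 2 6)(3 5), (0 5 6)(2 4 3) * (0 6 1 3)(2 5 4) = (0 4)(1 3 5)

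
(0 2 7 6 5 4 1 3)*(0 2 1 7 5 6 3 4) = (0 1 4 7 3 2 5)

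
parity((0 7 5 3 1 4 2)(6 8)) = odd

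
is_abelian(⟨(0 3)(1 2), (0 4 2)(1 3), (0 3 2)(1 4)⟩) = no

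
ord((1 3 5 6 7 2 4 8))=8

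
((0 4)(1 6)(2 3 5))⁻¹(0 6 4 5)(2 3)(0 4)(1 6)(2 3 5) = (0 2 4 1)(3 5)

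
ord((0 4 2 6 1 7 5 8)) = 8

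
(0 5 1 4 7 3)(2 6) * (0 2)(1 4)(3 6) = (0 5 4 7 6)(2 3)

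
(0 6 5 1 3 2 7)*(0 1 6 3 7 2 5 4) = (0 3 5 6 4)(1 7)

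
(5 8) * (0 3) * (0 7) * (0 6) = (0 3 7 6) (5 8) 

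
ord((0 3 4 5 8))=5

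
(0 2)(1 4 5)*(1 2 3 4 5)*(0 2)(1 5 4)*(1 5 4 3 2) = (0 2 1 3 5)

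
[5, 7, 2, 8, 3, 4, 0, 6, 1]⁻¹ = [6, 8, 2, 4, 5, 0, 7, 1, 3]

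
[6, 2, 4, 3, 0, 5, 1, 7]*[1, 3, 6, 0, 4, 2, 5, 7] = [5, 6, 4, 0, 1, 2, 3, 7]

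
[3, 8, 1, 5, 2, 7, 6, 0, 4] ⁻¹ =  [7, 2, 4, 0, 8, 3, 6, 5, 1] 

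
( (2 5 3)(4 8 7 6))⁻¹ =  (2 3 5)(4 6 7 8)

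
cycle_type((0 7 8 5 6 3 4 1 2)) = 9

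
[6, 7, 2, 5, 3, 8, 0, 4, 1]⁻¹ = [6, 8, 2, 4, 7, 3, 0, 1, 5]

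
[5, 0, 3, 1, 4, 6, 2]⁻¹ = [1, 3, 6, 2, 4, 0, 5]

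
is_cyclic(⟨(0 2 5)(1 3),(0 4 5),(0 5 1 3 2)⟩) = no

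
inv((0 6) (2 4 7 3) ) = (0 6) (2 3 7 4) 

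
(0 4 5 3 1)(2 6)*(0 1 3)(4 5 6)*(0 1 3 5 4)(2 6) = (0 4 2)(1 3 5)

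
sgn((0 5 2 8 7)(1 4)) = -1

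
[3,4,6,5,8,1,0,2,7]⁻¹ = [6,5,7,0,1,3,2,8,4]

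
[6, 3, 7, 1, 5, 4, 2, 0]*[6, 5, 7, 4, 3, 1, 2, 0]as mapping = [0→2, 1→4, 2→0, 3→5, 4→1, 5→3, 6→7, 7→6]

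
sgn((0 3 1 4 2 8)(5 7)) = 1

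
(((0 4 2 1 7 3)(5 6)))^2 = (0 2 7)(1 3 4)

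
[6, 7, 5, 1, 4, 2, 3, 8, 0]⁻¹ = [8, 3, 5, 6, 4, 2, 0, 1, 7]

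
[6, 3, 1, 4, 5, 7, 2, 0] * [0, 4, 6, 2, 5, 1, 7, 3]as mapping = [0→7, 1→2, 2→4, 3→5, 4→1, 5→3, 6→6, 7→0]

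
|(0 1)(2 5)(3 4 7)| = 6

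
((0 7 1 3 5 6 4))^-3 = (0 5 7 6 1 4 3)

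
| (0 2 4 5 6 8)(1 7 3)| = 6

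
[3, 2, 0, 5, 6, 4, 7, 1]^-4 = [6, 5, 4, 7, 2, 1, 0, 3]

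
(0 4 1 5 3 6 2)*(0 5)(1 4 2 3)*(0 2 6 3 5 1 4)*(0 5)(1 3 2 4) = (0 6)(1 4 5)(2 3)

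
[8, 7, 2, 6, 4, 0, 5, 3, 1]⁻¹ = [5, 8, 2, 7, 4, 6, 3, 1, 0]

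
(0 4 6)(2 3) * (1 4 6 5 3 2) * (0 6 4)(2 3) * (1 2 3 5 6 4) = (0 1)(2 5 3)(4 6)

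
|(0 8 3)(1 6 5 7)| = 12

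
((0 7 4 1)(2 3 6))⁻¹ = (0 1 4 7)(2 6 3)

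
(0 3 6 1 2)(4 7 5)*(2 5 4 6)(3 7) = (0 7 4 3 2)(1 5 6)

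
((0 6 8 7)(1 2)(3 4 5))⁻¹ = (0 7 8 6)(1 2)(3 5 4)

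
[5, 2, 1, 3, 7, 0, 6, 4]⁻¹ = [5, 2, 1, 3, 7, 0, 6, 4]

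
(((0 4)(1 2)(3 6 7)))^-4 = (3 7 6)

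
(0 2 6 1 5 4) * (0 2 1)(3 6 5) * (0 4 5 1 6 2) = (0 6 4)(1 3 2)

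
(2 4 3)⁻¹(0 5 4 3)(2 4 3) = (0 5 3 2)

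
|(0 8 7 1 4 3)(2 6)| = 6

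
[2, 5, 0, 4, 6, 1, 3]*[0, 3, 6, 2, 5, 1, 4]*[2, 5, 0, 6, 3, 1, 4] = [4, 5, 2, 1, 3, 6, 0]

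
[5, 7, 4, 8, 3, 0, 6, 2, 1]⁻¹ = [5, 8, 7, 4, 2, 0, 6, 1, 3]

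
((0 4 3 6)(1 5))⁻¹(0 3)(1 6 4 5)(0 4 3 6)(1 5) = (0 3 1 5)(4 6)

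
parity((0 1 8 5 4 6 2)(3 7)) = odd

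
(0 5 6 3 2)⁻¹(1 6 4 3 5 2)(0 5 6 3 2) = (0 1 3 4 2 6)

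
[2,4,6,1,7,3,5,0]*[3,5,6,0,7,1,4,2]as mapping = [0→6,1→7,2→4,3→5,4→2,5→0,6→1,7→3]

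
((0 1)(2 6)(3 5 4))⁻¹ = (0 1)(2 6)(3 4 5)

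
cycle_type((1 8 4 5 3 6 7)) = 7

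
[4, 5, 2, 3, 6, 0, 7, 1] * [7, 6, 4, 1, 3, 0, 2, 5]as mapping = [0→3, 1→0, 2→4, 3→1, 4→2, 5→7, 6→5, 7→6]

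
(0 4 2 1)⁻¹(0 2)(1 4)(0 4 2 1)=(0 2)(1 4)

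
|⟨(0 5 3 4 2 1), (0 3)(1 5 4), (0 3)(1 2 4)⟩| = 720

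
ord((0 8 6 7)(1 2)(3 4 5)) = 12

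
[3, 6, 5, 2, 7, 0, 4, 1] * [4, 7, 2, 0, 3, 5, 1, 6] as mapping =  [0→0, 1→1, 2→5, 3→2, 4→6, 5→4, 6→3, 7→7] 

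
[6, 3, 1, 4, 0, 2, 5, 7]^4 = [1, 6, 0, 5, 2, 4, 3, 7]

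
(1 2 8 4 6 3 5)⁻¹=(1 5 3 6 4 8 2)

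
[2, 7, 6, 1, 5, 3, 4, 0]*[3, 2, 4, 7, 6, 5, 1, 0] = [4, 0, 1, 2, 5, 7, 6, 3]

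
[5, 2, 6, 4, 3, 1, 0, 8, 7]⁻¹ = [6, 5, 1, 4, 3, 0, 2, 8, 7]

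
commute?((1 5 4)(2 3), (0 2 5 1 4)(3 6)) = no:(1 5 4)(2 3)*(0 2 5 1 4)(3 6) = (0 2 6 3 5), (0 2 5 1 4)(3 6)*(1 5 4)(2 3) = (0 3 6 2 4)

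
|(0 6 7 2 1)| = 5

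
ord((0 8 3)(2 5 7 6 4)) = 15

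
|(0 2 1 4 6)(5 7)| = 10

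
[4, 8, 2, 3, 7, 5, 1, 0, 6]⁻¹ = [7, 6, 2, 3, 0, 5, 8, 4, 1]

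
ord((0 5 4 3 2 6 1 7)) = 8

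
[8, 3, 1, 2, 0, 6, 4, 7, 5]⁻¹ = [4, 2, 3, 1, 6, 8, 5, 7, 0]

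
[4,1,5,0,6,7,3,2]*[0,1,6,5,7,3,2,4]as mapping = [0→7,1→1,2→3,3→0,4→2,5→4,6→5,7→6]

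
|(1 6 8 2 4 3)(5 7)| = 6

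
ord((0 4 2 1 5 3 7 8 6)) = 9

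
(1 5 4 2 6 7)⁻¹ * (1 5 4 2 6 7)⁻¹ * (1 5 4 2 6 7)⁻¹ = (1 2)(4 7)(5 6)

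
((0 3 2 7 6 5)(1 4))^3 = (0 7)(1 4)(2 5)(3 6)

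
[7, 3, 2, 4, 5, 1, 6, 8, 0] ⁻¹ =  [8, 5, 2, 1, 3, 4, 6, 0, 7] 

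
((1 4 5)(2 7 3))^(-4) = (1 5 4)(2 3 7)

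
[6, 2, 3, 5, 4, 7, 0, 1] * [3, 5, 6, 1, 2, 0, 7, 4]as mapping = [0→7, 1→6, 2→1, 3→0, 4→2, 5→4, 6→3, 7→5]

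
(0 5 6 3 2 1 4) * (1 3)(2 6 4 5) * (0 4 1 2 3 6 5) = (0 3 5 1)(2 6)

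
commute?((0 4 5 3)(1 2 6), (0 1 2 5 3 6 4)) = no:(0 4 5 3)(1 2 6) * (0 1 2 5 3 6 4) = (1 5 6 2 4 3), (0 1 2 5 3 6 4) * (0 4 5 3)(1 2 6) = (0 2 3 1 6 5)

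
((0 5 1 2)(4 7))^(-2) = (0 1)(2 5)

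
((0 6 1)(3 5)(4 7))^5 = (0 1 6)(3 5)(4 7)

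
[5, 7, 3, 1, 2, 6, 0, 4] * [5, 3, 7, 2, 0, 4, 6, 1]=[4, 1, 2, 3, 7, 6, 5, 0]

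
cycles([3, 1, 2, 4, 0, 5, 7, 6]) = (0 3 4)(6 7)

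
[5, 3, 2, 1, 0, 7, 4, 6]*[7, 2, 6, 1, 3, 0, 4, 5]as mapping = [0→0, 1→1, 2→6, 3→2, 4→7, 5→5, 6→3, 7→4]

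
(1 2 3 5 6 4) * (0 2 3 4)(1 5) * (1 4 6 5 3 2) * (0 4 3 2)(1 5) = (0 5 1)(2 6 4)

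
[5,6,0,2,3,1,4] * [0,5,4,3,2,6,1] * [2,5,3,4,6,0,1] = [1,5,2,6,4,0,3] 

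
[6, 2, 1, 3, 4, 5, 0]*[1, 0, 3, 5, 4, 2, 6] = [6, 3, 0, 5, 4, 2, 1]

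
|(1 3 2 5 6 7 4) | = 7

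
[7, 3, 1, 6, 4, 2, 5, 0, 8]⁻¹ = [7, 2, 5, 1, 4, 6, 3, 0, 8]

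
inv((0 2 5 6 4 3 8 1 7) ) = (0 7 1 8 3 4 6 5 2) 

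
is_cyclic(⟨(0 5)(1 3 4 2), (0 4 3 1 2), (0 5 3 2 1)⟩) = no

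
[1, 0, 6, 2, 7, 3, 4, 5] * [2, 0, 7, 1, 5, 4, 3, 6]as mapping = [0→0, 1→2, 2→3, 3→7, 4→6, 5→1, 6→5, 7→4]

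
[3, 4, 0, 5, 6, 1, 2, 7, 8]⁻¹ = [2, 5, 6, 0, 1, 3, 4, 7, 8]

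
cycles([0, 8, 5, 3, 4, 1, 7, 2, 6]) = (1 8 6 7 2 5)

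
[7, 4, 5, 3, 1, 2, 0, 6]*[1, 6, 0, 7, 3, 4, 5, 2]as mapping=[0→2, 1→3, 2→4, 3→7, 4→6, 5→0, 6→1, 7→5]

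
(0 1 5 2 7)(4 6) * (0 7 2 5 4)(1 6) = (0 6)(1 4)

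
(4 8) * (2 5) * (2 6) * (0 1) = (0 1)(2 5 6)(4 8)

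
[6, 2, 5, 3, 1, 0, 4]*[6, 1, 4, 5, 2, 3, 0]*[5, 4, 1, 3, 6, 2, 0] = [5, 6, 3, 2, 4, 0, 1]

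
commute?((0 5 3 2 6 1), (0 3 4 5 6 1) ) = no:(0 5 3 2 6 1)*(0 3 4 5 6 1) = (0 6) (1 3 2) (4 5), (0 3 4 5 6 1)*(0 5 3 2 6 1) = (0 2 6) (1 5) (3 4) 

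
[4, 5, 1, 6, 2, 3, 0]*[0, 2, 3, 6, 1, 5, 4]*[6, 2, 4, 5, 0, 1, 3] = [2, 1, 4, 0, 5, 3, 6]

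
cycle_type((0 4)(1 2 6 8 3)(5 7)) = 2^2.5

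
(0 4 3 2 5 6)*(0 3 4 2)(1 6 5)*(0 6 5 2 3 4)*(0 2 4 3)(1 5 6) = (1 6 3)(2 5 4)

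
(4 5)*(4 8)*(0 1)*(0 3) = (0 1 3)(4 5 8)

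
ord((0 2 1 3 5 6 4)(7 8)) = 14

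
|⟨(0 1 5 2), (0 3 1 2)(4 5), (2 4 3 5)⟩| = 720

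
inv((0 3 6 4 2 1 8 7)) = (0 7 8 1 2 4 6 3)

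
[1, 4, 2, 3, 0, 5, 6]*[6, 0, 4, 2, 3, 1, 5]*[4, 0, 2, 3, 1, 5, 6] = [4, 3, 1, 2, 6, 0, 5]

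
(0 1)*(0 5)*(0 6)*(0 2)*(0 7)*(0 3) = (0 1 5 6 2 7 3)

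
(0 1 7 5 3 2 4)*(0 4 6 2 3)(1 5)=(0 5)(1 7)(2 6)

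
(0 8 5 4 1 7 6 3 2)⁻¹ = (0 2 3 6 7 1 4 5 8)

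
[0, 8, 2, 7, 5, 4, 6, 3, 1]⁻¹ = [0, 8, 2, 7, 5, 4, 6, 3, 1]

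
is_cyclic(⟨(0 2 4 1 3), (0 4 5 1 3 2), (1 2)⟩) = no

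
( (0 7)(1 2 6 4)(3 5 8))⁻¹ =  (0 7)(1 4 6 2)(3 8 5)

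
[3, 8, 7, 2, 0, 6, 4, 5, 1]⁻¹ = [4, 8, 3, 0, 6, 7, 5, 2, 1]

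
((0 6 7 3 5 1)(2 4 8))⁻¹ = (0 1 5 3 7 6)(2 8 4)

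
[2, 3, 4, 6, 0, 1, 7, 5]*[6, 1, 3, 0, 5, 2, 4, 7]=[3, 0, 5, 4, 6, 1, 7, 2]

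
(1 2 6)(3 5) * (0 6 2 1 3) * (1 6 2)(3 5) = (0 2 1 6 5)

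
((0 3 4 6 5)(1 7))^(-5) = (1 7)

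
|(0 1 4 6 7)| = 5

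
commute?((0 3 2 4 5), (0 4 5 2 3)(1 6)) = no:(0 3 2 4 5)*(0 4 5 2 3)(1 6) = (1 6)(2 5 4), (0 4 5 2 3)(1 6)*(0 3 2 4 5) = (0 5 4)(1 6)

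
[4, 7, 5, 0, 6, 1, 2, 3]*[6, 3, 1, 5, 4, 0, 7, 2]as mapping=[0→4, 1→2, 2→0, 3→6, 4→7, 5→3, 6→1, 7→5]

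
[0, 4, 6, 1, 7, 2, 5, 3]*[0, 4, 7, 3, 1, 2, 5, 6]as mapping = [0→0, 1→1, 2→5, 3→4, 4→6, 5→7, 6→2, 7→3]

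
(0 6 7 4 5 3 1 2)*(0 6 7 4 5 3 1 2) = (0 7 5 1)(2 6 4 3)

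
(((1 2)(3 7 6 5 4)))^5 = (1 2)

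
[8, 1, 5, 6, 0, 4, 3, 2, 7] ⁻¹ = [4, 1, 7, 6, 5, 2, 3, 8, 0] 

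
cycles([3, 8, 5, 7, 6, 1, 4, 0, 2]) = (0 3 7)(1 8 2 5)(4 6)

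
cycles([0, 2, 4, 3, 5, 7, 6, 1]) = (1 2 4 5 7)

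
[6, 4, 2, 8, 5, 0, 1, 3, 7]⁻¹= [5, 6, 2, 7, 1, 4, 0, 8, 3]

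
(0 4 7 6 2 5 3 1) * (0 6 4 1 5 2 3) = (0 1 6 3 5)(4 7)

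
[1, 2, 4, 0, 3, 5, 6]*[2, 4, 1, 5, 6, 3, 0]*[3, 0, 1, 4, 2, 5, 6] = [2, 0, 6, 1, 5, 4, 3]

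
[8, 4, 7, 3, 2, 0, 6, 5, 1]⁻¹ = [5, 8, 4, 3, 1, 7, 6, 2, 0]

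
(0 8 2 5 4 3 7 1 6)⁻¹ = (0 6 1 7 3 4 5 2 8)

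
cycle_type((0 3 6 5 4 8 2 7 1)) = 9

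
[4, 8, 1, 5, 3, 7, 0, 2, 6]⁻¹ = [6, 2, 7, 4, 0, 3, 8, 5, 1]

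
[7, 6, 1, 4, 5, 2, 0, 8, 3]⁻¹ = [6, 2, 5, 8, 3, 4, 1, 0, 7]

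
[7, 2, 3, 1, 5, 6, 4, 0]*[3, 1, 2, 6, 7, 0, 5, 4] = [4, 2, 6, 1, 0, 5, 7, 3]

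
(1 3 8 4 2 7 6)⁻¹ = (1 6 7 2 4 8 3)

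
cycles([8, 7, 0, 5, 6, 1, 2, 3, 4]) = (0 8 4 6 2)(1 7 3 5)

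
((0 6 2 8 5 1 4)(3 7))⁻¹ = (0 4 1 5 8 2 6)(3 7)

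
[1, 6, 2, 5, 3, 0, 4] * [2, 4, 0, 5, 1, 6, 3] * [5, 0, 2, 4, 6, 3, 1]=[6, 4, 5, 1, 3, 2, 0]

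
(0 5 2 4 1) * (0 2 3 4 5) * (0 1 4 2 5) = (0 1 5 3 2)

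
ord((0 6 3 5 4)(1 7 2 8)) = 20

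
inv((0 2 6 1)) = (0 1 6 2)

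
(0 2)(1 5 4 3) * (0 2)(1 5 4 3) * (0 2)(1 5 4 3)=(0 2)(1 3 4 5)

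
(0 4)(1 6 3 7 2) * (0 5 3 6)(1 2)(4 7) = (0 7 1)(3 4 5)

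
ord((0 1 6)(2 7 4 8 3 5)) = 6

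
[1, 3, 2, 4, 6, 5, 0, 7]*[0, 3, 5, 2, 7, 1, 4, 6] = [3, 2, 5, 7, 4, 1, 0, 6]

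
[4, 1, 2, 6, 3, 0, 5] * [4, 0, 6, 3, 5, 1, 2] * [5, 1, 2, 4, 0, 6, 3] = [6, 5, 3, 2, 4, 0, 1] 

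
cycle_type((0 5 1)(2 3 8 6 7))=3.5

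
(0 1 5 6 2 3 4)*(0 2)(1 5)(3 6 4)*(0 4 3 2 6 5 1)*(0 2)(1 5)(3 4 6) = (0 5 4 3)(1 2)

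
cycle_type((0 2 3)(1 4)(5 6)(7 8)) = 2^3.3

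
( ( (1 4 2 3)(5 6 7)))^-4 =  (5 7 6)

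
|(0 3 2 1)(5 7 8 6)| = 4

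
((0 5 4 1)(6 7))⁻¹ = (0 1 4 5)(6 7)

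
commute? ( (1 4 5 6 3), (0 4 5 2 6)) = no: (1 4 5 6 3) * (0 4 5 2 6) = (0 4 2 6 3 1 5), (0 4 5 2 6) * (1 4 5 6 3) = (0 5 2 3 1 4 6)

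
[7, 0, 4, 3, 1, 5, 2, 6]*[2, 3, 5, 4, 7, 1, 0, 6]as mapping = [0→6, 1→2, 2→7, 3→4, 4→3, 5→1, 6→5, 7→0]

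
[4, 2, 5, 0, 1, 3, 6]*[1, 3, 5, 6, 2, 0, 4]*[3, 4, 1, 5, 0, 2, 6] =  [1, 2, 3, 4, 5, 6, 0]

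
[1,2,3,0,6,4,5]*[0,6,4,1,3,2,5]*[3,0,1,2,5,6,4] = [4,5,0,3,6,2,1]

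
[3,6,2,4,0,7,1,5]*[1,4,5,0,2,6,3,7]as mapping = [0→0,1→3,2→5,3→2,4→1,5→7,6→4,7→6]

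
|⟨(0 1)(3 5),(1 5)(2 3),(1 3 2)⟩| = 60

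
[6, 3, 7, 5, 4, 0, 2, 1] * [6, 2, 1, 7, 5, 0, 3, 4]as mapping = [0→3, 1→7, 2→4, 3→0, 4→5, 5→6, 6→1, 7→2]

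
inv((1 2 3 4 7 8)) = (1 8 7 4 3 2)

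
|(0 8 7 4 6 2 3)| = 7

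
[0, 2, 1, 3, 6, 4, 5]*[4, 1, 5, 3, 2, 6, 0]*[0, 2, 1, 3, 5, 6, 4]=[5, 6, 2, 3, 0, 1, 4]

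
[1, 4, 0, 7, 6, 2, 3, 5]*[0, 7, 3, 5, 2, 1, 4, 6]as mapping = [0→7, 1→2, 2→0, 3→6, 4→4, 5→3, 6→5, 7→1]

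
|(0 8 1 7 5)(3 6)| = 10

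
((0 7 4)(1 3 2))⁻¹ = (0 4 7)(1 2 3)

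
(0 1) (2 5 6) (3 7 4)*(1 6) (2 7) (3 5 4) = (0 6 7 3 2 4 5 1) 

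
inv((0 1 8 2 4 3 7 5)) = (0 5 7 3 4 2 8 1)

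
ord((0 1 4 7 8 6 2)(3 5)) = 14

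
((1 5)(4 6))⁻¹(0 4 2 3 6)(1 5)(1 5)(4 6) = (0 6 2 3 4)(1 5)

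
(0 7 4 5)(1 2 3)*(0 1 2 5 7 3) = (0 3 2)(1 5)(4 7)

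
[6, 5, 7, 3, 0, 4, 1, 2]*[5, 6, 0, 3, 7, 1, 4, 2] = [4, 1, 2, 3, 5, 7, 6, 0]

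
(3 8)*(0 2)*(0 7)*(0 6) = (0 2 7 6)(3 8)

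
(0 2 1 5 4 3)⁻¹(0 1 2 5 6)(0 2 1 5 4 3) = (1 4 6 2 5)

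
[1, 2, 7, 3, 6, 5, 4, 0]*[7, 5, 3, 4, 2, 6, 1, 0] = [5, 3, 0, 4, 1, 6, 2, 7]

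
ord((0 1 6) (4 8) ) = 6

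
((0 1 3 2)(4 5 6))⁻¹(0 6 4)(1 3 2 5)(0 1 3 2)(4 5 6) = (0 6 3 2)(1 4 5)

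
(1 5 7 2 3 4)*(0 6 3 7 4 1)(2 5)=(0 6 3 1 2 7 5 4)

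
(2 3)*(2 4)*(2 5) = (2 3 4 5)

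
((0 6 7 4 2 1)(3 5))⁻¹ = (0 1 2 4 7 6)(3 5)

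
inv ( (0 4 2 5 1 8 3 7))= (0 7 3 8 1 5 2 4)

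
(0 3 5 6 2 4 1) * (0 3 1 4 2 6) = (0 1 3 5)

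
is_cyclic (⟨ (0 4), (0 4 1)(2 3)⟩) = no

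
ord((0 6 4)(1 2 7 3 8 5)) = 6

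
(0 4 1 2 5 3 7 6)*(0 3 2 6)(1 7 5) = (0 4 7)(1 6 3 5 2)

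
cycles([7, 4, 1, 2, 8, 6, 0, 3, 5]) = (0 7 3 2 1 4 8 5 6) 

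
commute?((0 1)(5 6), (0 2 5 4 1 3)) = no:(0 1)(5 6)*(0 2 5 4 1 3) = (0 3)(1 2 5 6 4), (0 2 5 4 1 3)*(0 1)(5 6) = (0 2 6 5 4)(1 3)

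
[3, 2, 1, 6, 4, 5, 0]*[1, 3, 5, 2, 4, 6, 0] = [2, 5, 3, 0, 4, 6, 1]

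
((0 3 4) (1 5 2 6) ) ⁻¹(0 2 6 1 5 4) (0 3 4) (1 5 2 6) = (0 3 6 1 5 2) 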